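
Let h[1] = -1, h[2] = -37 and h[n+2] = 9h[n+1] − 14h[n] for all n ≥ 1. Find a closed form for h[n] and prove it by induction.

Claim: h[n] = 3·2^n − 7^n.

Base cases: h[1] = -1 and 3·2^1 − 7^1 = -1; h[2] = -37 and 3·2^2 − 7^2 = -37.
Assume h[j] = 3·2^j − 7^j for all 1 ≤ j ≤ r, where r ≥ 2.
Then h[r+1] = 9h[r] − 14h[r−1] = 9·(3·2^r − 7^r) − 14·(3·2^{r−1} − 7^{r−1}) = 3·(9·2 − 14)2^{r−1} − (9·7 − 14)7^{r−1} = 12·2^{r−1} − 49·7^{r−1} = 3·2^{r+1} − 7^{r+1}.
By strong induction, h[n] = 3·2^n − 7^n for all n ≥ 1.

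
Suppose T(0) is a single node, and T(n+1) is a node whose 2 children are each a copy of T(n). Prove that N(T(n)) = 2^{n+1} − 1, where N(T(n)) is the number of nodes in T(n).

Base case: N(T(0)) = 1, and 2^{0+1} − 1 = 1.
Assume N(T(r)) = 2^{r+1} − 1.
Then N(T(r+1)) = 1 + 2N(T(r)) = 1 + 2(2^{r+1} − 1) = 2^{r+2} − 2 + 1 = 2^{r+2} − 1.
Hence N(T(n)) = 2^{n+1} − 1 for every n ≥ 0, by induction.

N(T(n)) = 2^{n+1} − 1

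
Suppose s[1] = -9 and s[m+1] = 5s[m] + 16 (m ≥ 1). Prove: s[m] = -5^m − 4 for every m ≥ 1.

Base case: s[1] = -9, and -5^1 − 4 = -5 − 4 = -9.
Assume s[j] = -5^j − 4 for some j ≥ 1.
Then s[j+1] = 5s[j] + 16 = 5·(-5^j − 4) + 16 = -5^{j+1} − 20 + 16 = -5^{j+1} − 4.
This completes the inductive step, so s[m] = -5^m − 4 for all m ≥ 1.

s[m] = -5^m − 4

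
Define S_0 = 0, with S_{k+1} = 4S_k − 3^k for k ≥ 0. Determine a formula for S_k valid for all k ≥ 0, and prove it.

Claim: S_k = -4^k + 3^k.

Base case: S_0 = 0, and -4^0 + 3^0 = -1 + 1 = 0.
Assume S_r = -4^r + 3^r for some r ≥ 0.
Then S_{r+1} = 4S_r − 3^r = 4·(-4^r + 3^r) − 3^r = -4^{r+1} + 4·3^r − 3^r = -4^{r+1} + 3·3^r = -4^{r+1} + 3^{r+1}.
So the formula holds for r+1, and by induction S_k = -4^k + 3^k for all k ≥ 0.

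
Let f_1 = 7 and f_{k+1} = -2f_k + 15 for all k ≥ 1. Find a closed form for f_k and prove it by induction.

Claim: f_k = -(-2)^k + 5.

Base case: f_1 = 7, and -(-2)^1 + 5 = 2 + 5 = 7.
Assume f_m = -(-2)^m + 5 for some m ≥ 1.
Then f_{m+1} = -2f_m + 15 = -2·(-(-2)^m + 5) + 15 = 2·(-2)^m − 10 + 15 = -(-2)^{m+1} + 5.
This completes the inductive step, so f_k = -(-2)^k + 5 for all k ≥ 1.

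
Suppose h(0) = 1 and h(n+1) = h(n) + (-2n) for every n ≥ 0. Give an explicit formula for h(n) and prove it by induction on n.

Claim: h(n) = -n^2 + n + 1.

Base case: h(0) = 1, and -0^2 + 0 + 1 = 1.
Assume h(k) = -k^2 + k + 1.
Then h(k+1) = h(k) + (-2k) = (-k^2 + k + 1) + (-2k) = -k^2 − k + 1,
and -(k+1)^2 + (k+1) + 1 = -k^2 − k + 1.
Hence h(n) = -n^2 + n + 1 for every n ≥ 0, by induction.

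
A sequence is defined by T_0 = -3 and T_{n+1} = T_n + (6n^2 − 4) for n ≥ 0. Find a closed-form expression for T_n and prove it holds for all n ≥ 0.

Claim: T_n = 2n^3 − 3n^2 − 3n − 3.

Base case: T_0 = -3, and 2·0^3 − 3·0^2 − 3·0 − 3 = -3.
Assume T_k = 2k^3 − 3k^2 − 3k − 3.
Then T_{k+1} = T_k + (6k^2 − 4) = (2k^3 − 3k^2 − 3k − 3) + (6k^2 − 4) = 2k^3 + 3k^2 − 3k − 7,
and 2·(k+1)^3 − 3·(k+1)^2 − 3·(k+1) − 3 = 2k^3 + 3k^2 − 3k − 7.
By induction, T_n = 2n^3 − 3n^2 − 3n − 3 for all n ≥ 0.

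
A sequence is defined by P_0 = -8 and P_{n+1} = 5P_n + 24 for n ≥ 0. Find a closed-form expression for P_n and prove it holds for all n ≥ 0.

Claim: P_n = -2·5^n − 6.

Base case: P_0 = -8, and -2·5^0 − 6 = -2 − 6 = -8.
Assume P_m = -2·5^m − 6 for some m ≥ 0.
Then P_{m+1} = 5P_m + 24 = 5·(-2·5^m − 6) + 24 = -10·5^m − 30 + 24 = -2·5^{m+1} − 6.
Hence P_n = -2·5^n − 6 for every n ≥ 0, by induction.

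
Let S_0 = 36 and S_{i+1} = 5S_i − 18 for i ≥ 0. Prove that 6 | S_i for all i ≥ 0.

Base case: S_0 = 36 = 6·6, so 6 | S_0.
Assume 6 | S_r, so S_r = 6t for some integer t.
Then S_{r+1} = 5S_r − 18 = 5·(6t) − 18 = 6(5t − 3), so 6 | S_{r+1}.
This completes the inductive step, so 6 | S_i for all i ≥ 0.

6 | S_i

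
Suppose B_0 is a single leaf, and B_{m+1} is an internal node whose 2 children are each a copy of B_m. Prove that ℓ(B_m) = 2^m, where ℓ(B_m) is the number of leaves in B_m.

Base case: ℓ(B_0) = 1, and 2^0 = 1.
Assume ℓ(B_j) = 2^j.
Then ℓ(B_{j+1}) = 2·ℓ(B_j) = 2·2^j = 2^{j+1}.
This completes the inductive step, so ℓ(B_m) = 2^m for all m ≥ 0.

ℓ(B_m) = 2^m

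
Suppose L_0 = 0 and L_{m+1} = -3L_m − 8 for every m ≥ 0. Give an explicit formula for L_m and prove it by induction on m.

Claim: L_m = 2·(-3)^m − 2.

Base case: L_0 = 0, and 2·(-3)^0 − 2 = 2 − 2 = 0.
Assume L_j = 2·(-3)^j − 2 for some j ≥ 0.
Then L_{j+1} = -3L_j − 8 = -3·(2·(-3)^j − 2) − 8 = -6·(-3)^j + 6 − 8 = 2·(-3)^{j+1} − 2.
Hence L_m = 2·(-3)^m − 2 for every m ≥ 0, by induction.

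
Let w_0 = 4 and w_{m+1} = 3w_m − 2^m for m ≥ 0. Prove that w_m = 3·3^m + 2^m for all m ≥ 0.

Base case: w_0 = 4, and 3·3^0 + 2^0 = 3 + 1 = 4.
Assume w_r = 3·3^r + 2^r for some r ≥ 0.
Then w_{r+1} = 3w_r − 2^r = 3·(3·3^r + 2^r) − 2^r = 3·3^{r+1} + 3·2^r − 2^r = 3·3^{r+1} + 2·2^r = 3·3^{r+1} + 2^{r+1}.
So the formula holds for r+1, and by induction w_m = 3·3^m + 2^m for all m ≥ 0.

w_m = 3·3^m + 2^m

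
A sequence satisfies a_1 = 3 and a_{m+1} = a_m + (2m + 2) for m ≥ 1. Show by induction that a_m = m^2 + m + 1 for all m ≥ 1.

Base case: a_1 = 3, and 1^2 + 1 + 1 = 3.
Assume a_r = r^2 + r + 1.
Then a_{r+1} = a_r + (2r + 2) = (r^2 + r + 1) + (2r + 2) = r^2 + 3r + 3,
and (r+1)^2 + (r+1) + 1 = r^2 + 3r + 3.
This completes the inductive step, so a_m = m^2 + m + 1 for all m ≥ 1.

a_m = m^2 + m + 1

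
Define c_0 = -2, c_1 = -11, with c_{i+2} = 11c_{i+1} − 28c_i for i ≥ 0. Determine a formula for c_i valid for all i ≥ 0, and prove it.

Claim: c_i = -7^i − 4^i.

Base cases: c_0 = -2 and -7^0 − 4^0 = -2; c_1 = -11 and -7^1 − 4^1 = -11.
Assume c_j = -7^j − 4^j for all 0 ≤ j ≤ r, where r ≥ 1.
Then c_{r+1} = 11c_r − 28c_{r−1} = 11·(-7^r − 4^r) − 28·(-7^{r−1} − 4^{r−1}) = -(11·7 − 28)7^{r−1} − (11·4 − 28)4^{r−1} = -49·7^{r−1} − 16·4^{r−1} = -7^{r+1} − 4^{r+1}.
So the formula holds for r+1, and by strong induction c_i = -7^i − 4^i for all i ≥ 0.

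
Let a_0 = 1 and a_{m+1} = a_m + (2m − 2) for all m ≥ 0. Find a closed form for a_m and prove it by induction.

Claim: a_m = m^2 − 3m + 1.

Base case: a_0 = 1, and 0^2 − 3·0 + 1 = 1.
Assume a_k = k^2 − 3k + 1.
Then a_{k+1} = a_k + (2k − 2) = (k^2 − 3k + 1) + (2k − 2) = k^2 − k − 1,
and (k+1)^2 − 3·(k+1) + 1 = k^2 − k − 1.
Hence a_m = m^2 − 3m + 1 for every m ≥ 0, by induction.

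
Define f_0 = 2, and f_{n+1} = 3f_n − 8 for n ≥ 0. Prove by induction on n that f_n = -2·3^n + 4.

Base case: f_0 = 2, and -2·3^0 + 4 = -2 + 4 = 2.
Assume f_j = -2·3^j + 4 for some j ≥ 0.
Then f_{j+1} = 3f_j − 8 = 3·(-2·3^j + 4) − 8 = -6·3^j + 12 − 8 = -2·3^{j+1} + 4.
This completes the inductive step, so f_n = -2·3^n + 4 for all n ≥ 0.

f_n = -2·3^n + 4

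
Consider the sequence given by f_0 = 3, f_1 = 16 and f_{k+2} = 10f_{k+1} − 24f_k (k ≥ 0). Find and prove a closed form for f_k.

Claim: f_k = 4^k + 2·6^k.

Base cases: f_0 = 3 and 4^0 + 2·6^0 = 3; f_1 = 16 and 4^1 + 2·6^1 = 16.
Assume f_i = 4^i + 2·6^i for all 0 ≤ i ≤ j, where j ≥ 1.
Then f_{j+1} = 10f_j − 24f_{j−1} = 10·(4^j + 2·6^j) − 24·(4^{j−1} + 2·6^{j−1}) = (10·4 − 24)4^{j−1} + 2·(10·6 − 24)6^{j−1} = 16·4^{j−1} + 72·6^{j−1} = 4^{j+1} + 2·6^{j+1}.
By strong induction, f_k = 4^k + 2·6^k for all k ≥ 0.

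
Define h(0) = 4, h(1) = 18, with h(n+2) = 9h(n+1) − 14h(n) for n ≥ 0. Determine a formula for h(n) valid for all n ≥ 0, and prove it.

Claim: h(n) = 2·7^n + 2·2^n.

Base cases: h(0) = 4 and 2·7^0 + 2·2^0 = 4; h(1) = 18 and 2·7^1 + 2·2^1 = 18.
Assume h(i) = 2·7^i + 2·2^i for all 0 ≤ i ≤ j, where j ≥ 1.
Then h(j+1) = 9h(j) − 14h(j−1) = 9·(2·7^j + 2·2^j) − 14·(2·7^{j−1} + 2·2^{j−1}) = 2·(9·7 − 14)7^{j−1} + 2·(9·2 − 14)2^{j−1} = 98·7^{j−1} + 8·2^{j−1} = 2·7^{j+1} + 2·2^{j+1}.
So the formula holds for j+1, and by strong induction h(n) = 2·7^n + 2·2^n for all n ≥ 0.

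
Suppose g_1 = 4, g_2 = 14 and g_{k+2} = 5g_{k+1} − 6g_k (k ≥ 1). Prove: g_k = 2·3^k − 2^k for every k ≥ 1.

Base cases: g_1 = 4 and 2·3^1 − 2^1 = 4; g_2 = 14 and 2·3^2 − 2^2 = 14.
Assume g_j = 2·3^j − 2^j for all 1 ≤ j ≤ m, where m ≥ 2.
Then g_{m+1} = 5g_m − 6g_{m−1} = 5·(2·3^m − 2^m) − 6·(2·3^{m−1} − 2^{m−1}) = 2·(5·3 − 6)3^{m−1} − (5·2 − 6)2^{m−1} = 18·3^{m−1} − 4·2^{m−1} = 2·3^{m+1} − 2^{m+1}.
So the formula holds for m+1, and by strong induction g_k = 2·3^k − 2^k for all k ≥ 1.

g_k = 2·3^k − 2^k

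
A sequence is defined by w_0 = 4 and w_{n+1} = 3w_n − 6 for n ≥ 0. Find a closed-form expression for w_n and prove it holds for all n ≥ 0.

Claim: w_n = 3^n + 3.

Base case: w_0 = 4, and 3^0 + 3 = 1 + 3 = 4.
Assume w_j = 3^j + 3 for some j ≥ 0.
Then w_{j+1} = 3w_j − 6 = 3·(3^j + 3) − 6 = 3^{j+1} + 9 − 6 = 3^{j+1} + 3.
By induction, w_n = 3^n + 3 for all n ≥ 0.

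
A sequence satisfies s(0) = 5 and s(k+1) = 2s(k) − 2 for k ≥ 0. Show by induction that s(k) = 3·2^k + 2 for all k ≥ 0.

Base case: s(0) = 5, and 3·2^0 + 2 = 3 + 2 = 5.
Assume s(j) = 3·2^j + 2 for some j ≥ 0.
Then s(j+1) = 2s(j) − 2 = 2·(3·2^j + 2) − 2 = 6·2^j + 4 − 2 = 3·2^{j+1} + 2.
Hence s(k) = 3·2^k + 2 for every k ≥ 0, by induction.

s(k) = 3·2^k + 2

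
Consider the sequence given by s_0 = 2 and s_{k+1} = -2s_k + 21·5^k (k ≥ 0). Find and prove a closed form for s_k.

Claim: s_k = -(-2)^k + 3·5^k.

Base case: s_0 = 2, and -(-2)^0 + 3·5^0 = -1 + 3 = 2.
Assume s_r = -(-2)^r + 3·5^r for some r ≥ 0.
Then s_{r+1} = -2s_r + 21·5^r = -2·(-(-2)^r + 3·5^r) + 21·5^r = -(-2)^{r+1} − 6·5^r + 21·5^r = -(-2)^{r+1} + 15·5^r = -(-2)^{r+1} + 3·5^{r+1}.
Hence s_k = -(-2)^k + 3·5^k for every k ≥ 0, by induction.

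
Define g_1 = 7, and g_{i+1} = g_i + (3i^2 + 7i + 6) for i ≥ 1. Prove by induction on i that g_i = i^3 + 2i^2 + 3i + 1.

Base case: g_1 = 7, and 1^3 + 2·1^2 + 3·1 + 1 = 7.
Assume g_k = k^3 + 2k^2 + 3k + 1.
Then g_{k+1} = g_k + (3k^2 + 7k + 6) = (k^3 + 2k^2 + 3k + 1) + (3k^2 + 7k + 6) = k^3 + 5k^2 + 10k + 7,
and (k+1)^3 + 2·(k+1)^2 + 3·(k+1) + 1 = k^3 + 5k^2 + 10k + 7.
This completes the inductive step, so g_i = i^3 + 2i^2 + 3i + 1 for all i ≥ 1.

g_i = i^3 + 2i^2 + 3i + 1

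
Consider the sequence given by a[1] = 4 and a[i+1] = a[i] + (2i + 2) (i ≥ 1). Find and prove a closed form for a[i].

Claim: a[i] = i^2 + i + 2.

Base case: a[1] = 4, and 1^2 + 1 + 2 = 4.
Assume a[m] = m^2 + m + 2.
Then a[m+1] = a[m] + (2m + 2) = (m^2 + m + 2) + (2m + 2) = m^2 + 3m + 4,
and (m+1)^2 + (m+1) + 2 = m^2 + 3m + 4.
Hence a[i] = i^2 + i + 2 for every i ≥ 1, by induction.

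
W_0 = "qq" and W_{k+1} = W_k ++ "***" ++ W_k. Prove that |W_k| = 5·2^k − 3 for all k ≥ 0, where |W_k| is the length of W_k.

Base case: |W_0| = 2, and 5·2^0 − 3 = 2.
Assume |W_j| = 5·2^j − 3.
Then |W_{j+1}| = |W_j| + 3 + |W_j| = 2|W_j| + 3 = 2(5·2^j − 3) + 3 = 5·2^{j+1} − 6 + 3 = 5·2^{j+1} − 3.
Hence |W_k| = 5·2^k − 3 for every k ≥ 0, by induction.

|W_k| = 5·2^k − 3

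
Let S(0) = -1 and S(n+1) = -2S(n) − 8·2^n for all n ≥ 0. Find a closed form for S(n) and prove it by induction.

Claim: S(n) = (-2)^n − 2·2^n.

Base case: S(0) = -1, and (-2)^0 − 2·2^0 = 1 − 2 = -1.
Assume S(k) = (-2)^k − 2·2^k for some k ≥ 0.
Then S(k+1) = -2S(k) − 8·2^k = -2·((-2)^k − 2·2^k) − 8·2^k = (-2)^{k+1} + 4·2^k − 8·2^k = (-2)^{k+1} − 4·2^k = (-2)^{k+1} − 2·2^{k+1}.
By induction, S(n) = (-2)^n − 2·2^n for all n ≥ 0.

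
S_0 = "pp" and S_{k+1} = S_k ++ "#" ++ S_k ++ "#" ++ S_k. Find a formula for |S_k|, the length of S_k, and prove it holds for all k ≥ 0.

Claim: |S_k| = 3^{k+1} − 1.

Base case: |S_0| = 2, and 3^{0+1} − 1 = 2.
Assume |S_j| = 3^{j+1} − 1.
Then |S_{j+1}| = 3|S_j| + 2 = 3(3^{j+1} − 1) + 2 = 3^{j+2} − 3 + 2 = 3^{j+2} − 1.
By induction, |S_k| = 3^{k+1} − 1 for all k ≥ 0.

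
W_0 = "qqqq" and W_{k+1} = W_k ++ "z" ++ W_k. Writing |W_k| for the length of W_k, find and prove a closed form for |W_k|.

Claim: |W_k| = 5·2^k − 1.

Base case: |W_0| = 4, and 5·2^0 − 1 = 4.
Assume |W_m| = 5·2^m − 1.
Then |W_{m+1}| = |W_m| + 1 + |W_m| = 2|W_m| + 1 = 2(5·2^m − 1) + 1 = 5·2^{m+1} − 2 + 1 = 5·2^{m+1} − 1.
So the formula holds for m+1, and by induction |W_k| = 5·2^k − 1 for all k ≥ 0.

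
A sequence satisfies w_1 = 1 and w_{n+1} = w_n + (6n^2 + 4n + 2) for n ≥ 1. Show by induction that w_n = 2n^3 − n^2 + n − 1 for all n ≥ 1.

Base case: w_1 = 1, and 2·1^3 − 1^2 + 1 − 1 = 1.
Assume w_r = 2r^3 − r^2 + r − 1.
Then w_{r+1} = w_r + (6r^2 + 4r + 2) = (2r^3 − r^2 + r − 1) + (6r^2 + 4r + 2) = 2r^3 + 5r^2 + 5r + 1,
and 2·(r+1)^3 − (r+1)^2 + (r+1) − 1 = 2r^3 + 5r^2 + 5r + 1.
Hence w_n = 2n^3 − n^2 + n − 1 for every n ≥ 1, by induction.

w_n = 2n^3 − n^2 + n − 1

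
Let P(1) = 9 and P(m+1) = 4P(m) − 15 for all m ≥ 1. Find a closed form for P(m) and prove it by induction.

Claim: P(m) = 4^m + 5.

Base case: P(1) = 9, and 4^1 + 5 = 4 + 5 = 9.
Assume P(r) = 4^r + 5 for some r ≥ 1.
Then P(r+1) = 4P(r) − 15 = 4·(4^r + 5) − 15 = 4^{r+1} + 20 − 15 = 4^{r+1} + 5.
So the formula holds for r+1, and by induction P(m) = 4^m + 5 for all m ≥ 1.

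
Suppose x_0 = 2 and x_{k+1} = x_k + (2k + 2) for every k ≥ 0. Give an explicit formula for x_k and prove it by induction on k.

Claim: x_k = k^2 + k + 2.

Base case: x_0 = 2, and 0^2 + 0 + 2 = 2.
Assume x_r = r^2 + r + 2.
Then x_{r+1} = x_r + (2r + 2) = (r^2 + r + 2) + (2r + 2) = r^2 + 3r + 4,
and (r+1)^2 + (r+1) + 2 = r^2 + 3r + 4.
This completes the inductive step, so x_k = k^2 + k + 2 for all k ≥ 0.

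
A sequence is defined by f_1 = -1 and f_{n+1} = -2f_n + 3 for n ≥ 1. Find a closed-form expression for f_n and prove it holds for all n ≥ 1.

Claim: f_n = (-2)^n + 1.

Base case: f_1 = -1, and (-2)^1 + 1 = -2 + 1 = -1.
Assume f_k = (-2)^k + 1 for some k ≥ 1.
Then f_{k+1} = -2f_k + 3 = -2·((-2)^k + 1) + 3 = -2·(-2)^k − 2 + 3 = (-2)^{k+1} + 1.
So the formula holds for k+1, and by induction f_n = (-2)^n + 1 for all n ≥ 1.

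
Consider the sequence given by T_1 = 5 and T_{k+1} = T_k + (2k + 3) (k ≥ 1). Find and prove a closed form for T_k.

Claim: T_k = k^2 + 2k + 2.

Base case: T_1 = 5, and 1^2 + 2·1 + 2 = 5.
Assume T_m = m^2 + 2m + 2.
Then T_{m+1} = T_m + (2m + 3) = (m^2 + 2m + 2) + (2m + 3) = m^2 + 4m + 5,
and (m+1)^2 + 2·(m+1) + 2 = m^2 + 4m + 5.
By induction, T_k = k^2 + 2k + 2 for all k ≥ 1.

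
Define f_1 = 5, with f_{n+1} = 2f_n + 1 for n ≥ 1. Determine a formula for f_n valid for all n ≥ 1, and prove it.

Claim: f_n = 3·2^n − 1.

Base case: f_1 = 5, and 3·2^1 − 1 = 6 − 1 = 5.
Assume f_k = 3·2^k − 1 for some k ≥ 1.
Then f_{k+1} = 2f_k + 1 = 2·(3·2^k − 1) + 1 = 6·2^k − 2 + 1 = 3·2^{k+1} − 1.
Hence f_n = 3·2^n − 1 for every n ≥ 1, by induction.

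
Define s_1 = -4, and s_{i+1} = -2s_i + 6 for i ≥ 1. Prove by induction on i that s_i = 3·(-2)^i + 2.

Base case: s_1 = -4, and 3·(-2)^1 + 2 = -6 + 2 = -4.
Assume s_j = 3·(-2)^j + 2 for some j ≥ 1.
Then s_{j+1} = -2s_j + 6 = -2·(3·(-2)^j + 2) + 6 = -6·(-2)^j − 4 + 6 = 3·(-2)^{j+1} + 2.
This completes the inductive step, so s_i = 3·(-2)^i + 2 for all i ≥ 1.

s_i = 3·(-2)^i + 2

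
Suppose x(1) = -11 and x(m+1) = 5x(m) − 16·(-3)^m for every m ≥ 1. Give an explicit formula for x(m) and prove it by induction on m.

Claim: x(m) = -5^m + 2·(-3)^m.

Base case: x(1) = -11, and -5^1 + 2·(-3)^1 = -5 − 6 = -11.
Assume x(j) = -5^j + 2·(-3)^j for some j ≥ 1.
Then x(j+1) = 5x(j) − 16·(-3)^j = 5·(-5^j + 2·(-3)^j) − 16·(-3)^j = -5^{j+1} + 10·(-3)^j − 16·(-3)^j = -5^{j+1} − 6·(-3)^j = -5^{j+1} + 2·(-3)^{j+1}.
This completes the inductive step, so x(m) = -5^m + 2·(-3)^m for all m ≥ 1.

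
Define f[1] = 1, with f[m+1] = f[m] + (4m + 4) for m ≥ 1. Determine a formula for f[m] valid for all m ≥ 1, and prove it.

Claim: f[m] = 2m^2 + 2m − 3.

Base case: f[1] = 1, and 2·1^2 + 2·1 − 3 = 1.
Assume f[j] = 2j^2 + 2j − 3.
Then f[j+1] = f[j] + (4j + 4) = (2j^2 + 2j − 3) + (4j + 4) = 2j^2 + 6j + 1,
and 2·(j+1)^2 + 2·(j+1) − 3 = 2j^2 + 6j + 1.
Hence f[m] = 2m^2 + 2m − 3 for every m ≥ 1, by induction.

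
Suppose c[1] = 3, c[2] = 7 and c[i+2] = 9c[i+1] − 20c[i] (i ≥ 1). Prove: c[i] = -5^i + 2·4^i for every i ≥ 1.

Base cases: c[1] = 3 and -5^1 + 2·4^1 = 3; c[2] = 7 and -5^2 + 2·4^2 = 7.
Assume c[j] = -5^j + 2·4^j for all 1 ≤ j ≤ m, where m ≥ 2.
Then c[m+1] = 9c[m] − 20c[m−1] = 9·(-5^m + 2·4^m) − 20·(-5^{m−1} + 2·4^{m−1}) = -(9·5 − 20)5^{m−1} + 2·(9·4 − 20)4^{m−1} = -25·5^{m−1} + 32·4^{m−1} = -5^{m+1} + 2·4^{m+1}.
So the formula holds for m+1, and by strong induction c[i] = -5^i + 2·4^i for all i ≥ 1.

c[i] = -5^i + 2·4^i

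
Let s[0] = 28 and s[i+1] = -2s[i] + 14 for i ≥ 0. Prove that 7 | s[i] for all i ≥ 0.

Base case: s[0] = 28 = 7·4, so 7 | s[0].
Assume 7 | s[m], so s[m] = 7t for some integer t.
Then s[m+1] = -2s[m] + 14 = -2·(7t) + 14 = 7(-2t + 2), so 7 | s[m+1].
So the property holds for m+1, and by induction 7 | s[i] for all i ≥ 0.

7 | s[i]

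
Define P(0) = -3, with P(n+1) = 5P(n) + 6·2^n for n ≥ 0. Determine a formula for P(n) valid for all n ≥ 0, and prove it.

Claim: P(n) = -5^n − 2·2^n.

Base case: P(0) = -3, and -5^0 − 2·2^0 = -1 − 2 = -3.
Assume P(j) = -5^j − 2·2^j for some j ≥ 0.
Then P(j+1) = 5P(j) + 6·2^j = 5·(-5^j − 2·2^j) + 6·2^j = -5^{j+1} − 10·2^j + 6·2^j = -5^{j+1} − 4·2^j = -5^{j+1} − 2·2^{j+1}.
So the formula holds for j+1, and by induction P(n) = -5^n − 2·2^n for all n ≥ 0.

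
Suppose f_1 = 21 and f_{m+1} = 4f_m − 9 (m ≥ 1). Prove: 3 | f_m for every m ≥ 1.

Base case: f_1 = 21 = 3·7, so 3 | f_1.
Assume 3 | f_r, so f_r = 3t for some integer t.
Then f_{r+1} = 4f_r − 9 = 4·(3t) − 9 = 3(4t − 3), so 3 | f_{r+1}.
So the property holds for r+1, and by induction 3 | f_m for all m ≥ 1.

3 | f_m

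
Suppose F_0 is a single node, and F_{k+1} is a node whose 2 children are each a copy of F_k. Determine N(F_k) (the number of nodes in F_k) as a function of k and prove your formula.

Claim: N(F_k) = 2^{k+1} − 1.

Base case: N(F_0) = 1, and 2^{0+1} − 1 = 1.
Assume N(F_j) = 2^{j+1} − 1.
Then N(F_{j+1}) = 1 + 2N(F_j) = 1 + 2(2^{j+1} − 1) = 2^{j+2} − 2 + 1 = 2^{j+2} − 1.
This completes the inductive step, so N(F_k) = 2^{k+1} − 1 for all k ≥ 0.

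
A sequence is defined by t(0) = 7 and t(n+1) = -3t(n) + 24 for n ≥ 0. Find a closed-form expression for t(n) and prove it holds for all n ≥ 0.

Claim: t(n) = (-3)^n + 6.

Base case: t(0) = 7, and (-3)^0 + 6 = 1 + 6 = 7.
Assume t(k) = (-3)^k + 6 for some k ≥ 0.
Then t(k+1) = -3t(k) + 24 = -3·((-3)^k + 6) + 24 = -3·(-3)^k − 18 + 24 = (-3)^{k+1} + 6.
So the formula holds for k+1, and by induction t(n) = (-3)^n + 6 for all n ≥ 0.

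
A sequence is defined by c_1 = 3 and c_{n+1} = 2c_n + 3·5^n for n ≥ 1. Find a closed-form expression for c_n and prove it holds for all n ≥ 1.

Claim: c_n = -2^n + 5^n.

Base case: c_1 = 3, and -2^1 + 5^1 = -2 + 5 = 3.
Assume c_k = -2^k + 5^k for some k ≥ 1.
Then c_{k+1} = 2c_k + 3·5^k = 2·(-2^k + 5^k) + 3·5^k = -2^{k+1} + 2·5^k + 3·5^k = -2^{k+1} + 5·5^k = -2^{k+1} + 5^{k+1}.
This completes the inductive step, so c_n = -2^n + 5^n for all n ≥ 1.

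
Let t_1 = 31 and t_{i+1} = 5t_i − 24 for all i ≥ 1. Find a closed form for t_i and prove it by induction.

Claim: t_i = 5^{i+1} + 6.

Base case: t_1 = 31, and 5^{1+1} + 6 = 25 + 6 = 31.
Assume t_r = 5^{r+1} + 6 for some r ≥ 1.
Then t_{r+1} = 5t_r − 24 = 5·(5^{r+1} + 6) − 24 = 5^{r+2} + 30 − 24 = 5^{r+2} + 6.
This completes the inductive step, so t_i = 5^{i+1} + 6 for all i ≥ 1.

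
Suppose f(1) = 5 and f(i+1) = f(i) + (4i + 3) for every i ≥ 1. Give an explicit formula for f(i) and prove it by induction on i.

Claim: f(i) = 2i^2 + i + 2.

Base case: f(1) = 5, and 2·1^2 + 1 + 2 = 5.
Assume f(k) = 2k^2 + k + 2.
Then f(k+1) = f(k) + (4k + 3) = (2k^2 + k + 2) + (4k + 3) = 2k^2 + 5k + 5,
and 2·(k+1)^2 + (k+1) + 2 = 2k^2 + 5k + 5.
Hence f(i) = 2i^2 + i + 2 for every i ≥ 1, by induction.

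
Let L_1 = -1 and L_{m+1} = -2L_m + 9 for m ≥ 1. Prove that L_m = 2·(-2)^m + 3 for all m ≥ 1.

Base case: L_1 = -1, and 2·(-2)^1 + 3 = -4 + 3 = -1.
Assume L_j = 2·(-2)^j + 3 for some j ≥ 1.
Then L_{j+1} = -2L_j + 9 = -2·(2·(-2)^j + 3) + 9 = -4·(-2)^j − 6 + 9 = 2·(-2)^{j+1} + 3.
This completes the inductive step, so L_m = 2·(-2)^m + 3 for all m ≥ 1.

L_m = 2·(-2)^m + 3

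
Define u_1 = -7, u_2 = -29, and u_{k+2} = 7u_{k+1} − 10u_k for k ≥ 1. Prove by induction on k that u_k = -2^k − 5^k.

Base cases: u_1 = -7 and -2^1 − 5^1 = -7; u_2 = -29 and -2^2 − 5^2 = -29.
Assume u_i = -2^i − 5^i for all 1 ≤ i ≤ j, where j ≥ 2.
Then u_{j+1} = 7u_j − 10u_{j−1} = 7·(-2^j − 5^j) − 10·(-2^{j−1} − 5^{j−1}) = -(7·2 − 10)2^{j−1} − (7·5 − 10)5^{j−1} = -4·2^{j−1} − 25·5^{j−1} = -2^{j+1} − 5^{j+1}.
So the formula holds for j+1, and by strong induction u_k = -2^k − 5^k for all k ≥ 1.

u_k = -2^k − 5^k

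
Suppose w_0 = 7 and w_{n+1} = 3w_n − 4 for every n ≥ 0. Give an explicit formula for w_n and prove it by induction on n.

Claim: w_n = 5·3^n + 2.

Base case: w_0 = 7, and 5·3^0 + 2 = 5 + 2 = 7.
Assume w_m = 5·3^m + 2 for some m ≥ 0.
Then w_{m+1} = 3w_m − 4 = 3·(5·3^m + 2) − 4 = 15·3^m + 6 − 4 = 5·3^{m+1} + 2.
This completes the inductive step, so w_n = 5·3^n + 2 for all n ≥ 0.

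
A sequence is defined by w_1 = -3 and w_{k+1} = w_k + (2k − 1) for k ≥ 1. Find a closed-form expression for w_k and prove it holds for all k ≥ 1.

Claim: w_k = k^2 − 2k − 2.

Base case: w_1 = -3, and 1^2 − 2·1 − 2 = -3.
Assume w_j = j^2 − 2j − 2.
Then w_{j+1} = w_j + (2j − 1) = (j^2 − 2j − 2) + (2j − 1) = j^2 − 3,
and (j+1)^2 − 2·(j+1) − 2 = j^2 − 3.
Hence w_k = k^2 − 2k − 2 for every k ≥ 1, by induction.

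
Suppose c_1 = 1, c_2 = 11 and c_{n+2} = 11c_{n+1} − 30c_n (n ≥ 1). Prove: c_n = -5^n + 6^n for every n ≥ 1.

Base cases: c_1 = 1 and -5^1 + 6^1 = 1; c_2 = 11 and -5^2 + 6^2 = 11.
Assume c_i = -5^i + 6^i for all 1 ≤ i ≤ j, where j ≥ 2.
Then c_{j+1} = 11c_j − 30c_{j−1} = 11·(-5^j + 6^j) − 30·(-5^{j−1} + 6^{j−1}) = -(11·5 − 30)5^{j−1} + (11·6 − 30)6^{j−1} = -25·5^{j−1} + 36·6^{j−1} = -5^{j+1} + 6^{j+1}.
So the formula holds for j+1, and by strong induction c_n = -5^n + 6^n for all n ≥ 1.

c_n = -5^n + 6^n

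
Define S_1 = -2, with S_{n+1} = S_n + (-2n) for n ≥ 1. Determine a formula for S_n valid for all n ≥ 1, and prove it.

Claim: S_n = -n^2 + n − 2.

Base case: S_1 = -2, and -1^2 + 1 − 2 = -2.
Assume S_k = -k^2 + k − 2.
Then S_{k+1} = S_k + (-2k) = (-k^2 + k − 2) + (-2k) = -k^2 − k − 2,
and -(k+1)^2 + (k+1) − 2 = -k^2 − k − 2.
By induction, S_n = -n^2 + n − 2 for all n ≥ 1.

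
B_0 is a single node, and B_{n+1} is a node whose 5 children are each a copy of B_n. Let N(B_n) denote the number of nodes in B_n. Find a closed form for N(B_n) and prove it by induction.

Claim: N(B_n) = (5^{n+1} − 1)/4.

Base case: N(B_0) = 1, and (5^{0+1} − 1)/4 = 1.
Assume N(B_r) = (5^{r+1} − 1)/4.
Then N(B_{r+1}) = 1 + 5N(B_r) = 1 + 5·(5^{r+1} − 1)/4 = 1 + (5^{r+2} − 5)/4 = (4 + 5^{r+2} − 5)/4 = (5^{r+2} − 1)/4.
By induction, N(B_n) = (5^{n+1} − 1)/4 for all n ≥ 0.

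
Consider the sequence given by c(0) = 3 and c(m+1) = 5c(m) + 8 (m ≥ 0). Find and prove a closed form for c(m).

Claim: c(m) = 5^{m+1} − 2.

Base case: c(0) = 3, and 5^{0+1} − 2 = 5 − 2 = 3.
Assume c(r) = 5^{r+1} − 2 for some r ≥ 0.
Then c(r+1) = 5c(r) + 8 = 5·(5^{r+1} − 2) + 8 = 5^{r+2} − 10 + 8 = 5^{r+2} − 2.
By induction, c(m) = 5^{m+1} − 2 for all m ≥ 0.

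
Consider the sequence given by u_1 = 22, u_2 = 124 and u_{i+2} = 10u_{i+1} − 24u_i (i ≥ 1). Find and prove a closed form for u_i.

Claim: u_i = 3·6^i + 4^i.

Base cases: u_1 = 22 and 3·6^1 + 4^1 = 22; u_2 = 124 and 3·6^2 + 4^2 = 124.
Assume u_t = 3·6^t + 4^t for all 1 ≤ t ≤ j, where j ≥ 2.
Then u_{j+1} = 10u_j − 24u_{j−1} = 10·(3·6^j + 4^j) − 24·(3·6^{j−1} + 4^{j−1}) = 3·(10·6 − 24)6^{j−1} + (10·4 − 24)4^{j−1} = 108·6^{j−1} + 16·4^{j−1} = 3·6^{j+1} + 4^{j+1}.
So the formula holds for j+1, and by strong induction u_i = 3·6^i + 4^i for all i ≥ 1.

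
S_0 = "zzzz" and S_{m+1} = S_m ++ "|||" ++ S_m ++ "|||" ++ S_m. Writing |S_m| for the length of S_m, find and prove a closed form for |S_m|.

Claim: |S_m| = 7·3^m − 3.

Base case: |S_0| = 4, and 7·3^0 − 3 = 4.
Assume |S_k| = 7·3^k − 3.
Then |S_{k+1}| = 3|S_k| + 6 = 3(7·3^k − 3) + 6 = 7·3^{k+1} − 9 + 6 = 7·3^{k+1} − 3.
So the formula holds for k+1, and by induction |S_m| = 7·3^m − 3 for all m ≥ 0.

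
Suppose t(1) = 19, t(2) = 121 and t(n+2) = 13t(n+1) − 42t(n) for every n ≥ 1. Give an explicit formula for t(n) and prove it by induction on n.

Claim: t(n) = 7^n + 2·6^n.

Base cases: t(1) = 19 and 7^1 + 2·6^1 = 19; t(2) = 121 and 7^2 + 2·6^2 = 121.
Assume t(j) = 7^j + 2·6^j for all 1 ≤ j ≤ r, where r ≥ 2.
Then t(r+1) = 13t(r) − 42t(r−1) = 13·(7^r + 2·6^r) − 42·(7^{r−1} + 2·6^{r−1}) = (13·7 − 42)7^{r−1} + 2·(13·6 − 42)6^{r−1} = 49·7^{r−1} + 72·6^{r−1} = 7^{r+1} + 2·6^{r+1}.
Hence t(n) = 7^n + 2·6^n for every n ≥ 1, by strong induction.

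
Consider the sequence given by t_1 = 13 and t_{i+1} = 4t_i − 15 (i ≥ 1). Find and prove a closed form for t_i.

Claim: t_i = 2·4^i + 5.

Base case: t_1 = 13, and 2·4^1 + 5 = 8 + 5 = 13.
Assume t_r = 2·4^r + 5 for some r ≥ 1.
Then t_{r+1} = 4t_r − 15 = 4·(2·4^r + 5) − 15 = 8·4^r + 20 − 15 = 2·4^{r+1} + 5.
So the formula holds for r+1, and by induction t_i = 2·4^i + 5 for all i ≥ 1.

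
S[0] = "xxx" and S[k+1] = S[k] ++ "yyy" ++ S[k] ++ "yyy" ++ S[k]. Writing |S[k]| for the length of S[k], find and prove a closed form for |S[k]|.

Claim: |S[k]| = 6·3^k − 3.

Base case: |S[0]| = 3, and 6·3^0 − 3 = 3.
Assume |S[j]| = 6·3^j − 3.
Then |S[j+1]| = 3|S[j]| + 6 = 3(6·3^j − 3) + 6 = 6·3^{j+1} − 9 + 6 = 6·3^{j+1} − 3.
By induction, |S[k]| = 6·3^k − 3 for all k ≥ 0.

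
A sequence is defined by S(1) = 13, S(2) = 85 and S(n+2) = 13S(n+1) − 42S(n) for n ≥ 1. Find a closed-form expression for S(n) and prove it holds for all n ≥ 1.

Claim: S(n) = 6^n + 7^n.

Base cases: S(1) = 13 and 6^1 + 7^1 = 13; S(2) = 85 and 6^2 + 7^2 = 85.
Assume S(j) = 6^j + 7^j for all 1 ≤ j ≤ r, where r ≥ 2.
Then S(r+1) = 13S(r) − 42S(r−1) = 13·(6^r + 7^r) − 42·(6^{r−1} + 7^{r−1}) = (13·6 − 42)6^{r−1} + (13·7 − 42)7^{r−1} = 36·6^{r−1} + 49·7^{r−1} = 6^{r+1} + 7^{r+1}.
By strong induction, S(n) = 6^n + 7^n for all n ≥ 1.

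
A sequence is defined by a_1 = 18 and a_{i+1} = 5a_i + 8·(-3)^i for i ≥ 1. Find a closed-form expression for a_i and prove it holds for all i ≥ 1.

Claim: a_i = 3·5^i − (-3)^i.

Base case: a_1 = 18, and 3·5^1 − (-3)^1 = 15 + 3 = 18.
Assume a_r = 3·5^r − (-3)^r for some r ≥ 1.
Then a_{r+1} = 5a_r + 8·(-3)^r = 5·(3·5^r − (-3)^r) + 8·(-3)^r = 3·5^{r+1} − 5·(-3)^r + 8·(-3)^r = 3·5^{r+1} + 3·(-3)^r = 3·5^{r+1} − (-3)^{r+1}.
Hence a_i = 3·5^i − (-3)^i for every i ≥ 1, by induction.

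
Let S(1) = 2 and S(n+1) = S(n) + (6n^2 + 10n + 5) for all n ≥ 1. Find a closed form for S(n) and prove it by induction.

Claim: S(n) = 2n^3 + 2n^2 + n − 3.

Base case: S(1) = 2, and 2·1^3 + 2·1^2 + 1 − 3 = 2.
Assume S(m) = 2m^3 + 2m^2 + m − 3.
Then S(m+1) = S(m) + (6m^2 + 10m + 5) = (2m^3 + 2m^2 + m − 3) + (6m^2 + 10m + 5) = 2m^3 + 8m^2 + 11m + 2,
and 2·(m+1)^3 + 2·(m+1)^2 + (m+1) − 3 = 2m^3 + 8m^2 + 11m + 2.
This completes the inductive step, so S(n) = 2n^3 + 2n^2 + n − 3 for all n ≥ 1.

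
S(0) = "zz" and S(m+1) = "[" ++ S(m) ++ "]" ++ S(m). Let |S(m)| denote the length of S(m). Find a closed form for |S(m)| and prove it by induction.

Claim: |S(m)| = 2^{m+2} − 2.

Base case: |S(0)| = 2, and 2^{0+2} − 2 = 2.
Assume |S(r)| = 2^{r+2} − 2.
Then |S(r+1)| = 1 + |S(r)| + 1 + |S(r)| = 2|S(r)| + 2 = 2(2^{r+2} − 2) + 2 = 2^{r+3} − 4 + 2 = 2^{r+3} − 2.
By induction, |S(m)| = 2^{m+2} − 2 for all m ≥ 0.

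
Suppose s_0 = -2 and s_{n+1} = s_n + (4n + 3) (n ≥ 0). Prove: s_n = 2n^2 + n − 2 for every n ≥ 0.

Base case: s_0 = -2, and 2·0^2 + 0 − 2 = -2.
Assume s_m = 2m^2 + m − 2.
Then s_{m+1} = s_m + (4m + 3) = (2m^2 + m − 2) + (4m + 3) = 2m^2 + 5m + 1,
and 2·(m+1)^2 + (m+1) − 2 = 2m^2 + 5m + 1.
By induction, s_n = 2n^2 + n − 2 for all n ≥ 0.

s_n = 2n^2 + n − 2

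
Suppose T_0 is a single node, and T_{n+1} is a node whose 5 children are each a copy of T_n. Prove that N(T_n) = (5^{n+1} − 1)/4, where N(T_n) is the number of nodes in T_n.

Base case: N(T_0) = 1, and (5^{0+1} − 1)/4 = 1.
Assume N(T_j) = (5^{j+1} − 1)/4.
Then N(T_{j+1}) = 1 + 5N(T_j) = 1 + 5·(5^{j+1} − 1)/4 = 1 + (5^{j+2} − 5)/4 = (4 + 5^{j+2} − 5)/4 = (5^{j+2} − 1)/4.
So the formula holds for j+1, and by induction N(T_n) = (5^{n+1} − 1)/4 for all n ≥ 0.

N(T_n) = (5^{n+1} − 1)/4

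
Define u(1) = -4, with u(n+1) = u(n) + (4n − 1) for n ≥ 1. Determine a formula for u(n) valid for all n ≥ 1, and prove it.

Claim: u(n) = 2n^2 − 3n − 3.

Base case: u(1) = -4, and 2·1^2 − 3·1 − 3 = -4.
Assume u(r) = 2r^2 − 3r − 3.
Then u(r+1) = u(r) + (4r − 1) = (2r^2 − 3r − 3) + (4r − 1) = 2r^2 + r − 4,
and 2·(r+1)^2 − 3·(r+1) − 3 = 2r^2 + r − 4.
This completes the inductive step, so u(n) = 2n^2 − 3n − 3 for all n ≥ 1.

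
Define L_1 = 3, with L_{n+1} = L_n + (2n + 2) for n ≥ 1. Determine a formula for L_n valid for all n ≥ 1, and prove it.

Claim: L_n = n^2 + n + 1.

Base case: L_1 = 3, and 1^2 + 1 + 1 = 3.
Assume L_r = r^2 + r + 1.
Then L_{r+1} = L_r + (2r + 2) = (r^2 + r + 1) + (2r + 2) = r^2 + 3r + 3,
and (r+1)^2 + (r+1) + 1 = r^2 + 3r + 3.
This completes the inductive step, so L_n = n^2 + n + 1 for all n ≥ 1.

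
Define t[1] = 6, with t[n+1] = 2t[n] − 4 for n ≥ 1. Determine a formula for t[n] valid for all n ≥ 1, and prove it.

Claim: t[n] = 2^n + 4.

Base case: t[1] = 6, and 2^1 + 4 = 2 + 4 = 6.
Assume t[m] = 2^m + 4 for some m ≥ 1.
Then t[m+1] = 2t[m] − 4 = 2·(2^m + 4) − 4 = 2^{m+1} + 8 − 4 = 2^{m+1} + 4.
By induction, t[n] = 2^n + 4 for all n ≥ 1.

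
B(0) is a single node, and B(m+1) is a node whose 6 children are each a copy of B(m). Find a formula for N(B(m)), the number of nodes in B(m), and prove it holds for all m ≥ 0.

Claim: N(B(m)) = (6^{m+1} − 1)/5.

Base case: N(B(0)) = 1, and (6^{0+1} − 1)/5 = 1.
Assume N(B(r)) = (6^{r+1} − 1)/5.
Then N(B(r+1)) = 1 + 6N(B(r)) = 1 + 6·(6^{r+1} − 1)/5 = 1 + (6^{r+2} − 6)/5 = (5 + 6^{r+2} − 6)/5 = (6^{r+2} − 1)/5.
Hence N(B(m)) = (6^{m+1} − 1)/5 for every m ≥ 0, by induction.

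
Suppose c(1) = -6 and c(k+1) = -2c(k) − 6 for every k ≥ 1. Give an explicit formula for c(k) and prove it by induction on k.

Claim: c(k) = 2·(-2)^k − 2.

Base case: c(1) = -6, and 2·(-2)^1 − 2 = -4 − 2 = -6.
Assume c(r) = 2·(-2)^r − 2 for some r ≥ 1.
Then c(r+1) = -2c(r) − 6 = -2·(2·(-2)^r − 2) − 6 = -4·(-2)^r + 4 − 6 = 2·(-2)^{r+1} − 2.
Hence c(k) = 2·(-2)^k − 2 for every k ≥ 1, by induction.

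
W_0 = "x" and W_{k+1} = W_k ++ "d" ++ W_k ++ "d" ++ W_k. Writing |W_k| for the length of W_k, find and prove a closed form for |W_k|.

Claim: |W_k| = 2·3^k − 1.

Base case: |W_0| = 1, and 2·3^0 − 1 = 1.
Assume |W_j| = 2·3^j − 1.
Then |W_{j+1}| = 3|W_j| + 2 = 3(2·3^j − 1) + 2 = 2·3^{j+1} − 3 + 2 = 2·3^{j+1} − 1.
By induction, |W_k| = 2·3^k − 1 for all k ≥ 0.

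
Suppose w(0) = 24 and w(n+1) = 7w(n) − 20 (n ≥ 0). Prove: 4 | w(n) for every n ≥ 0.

Base case: w(0) = 24 = 4·6, so 4 | w(0).
Assume 4 | w(j), so w(j) = 4t for some integer t.
Then w(j+1) = 7w(j) − 20 = 7·(4t) − 20 = 4(7t − 5), so 4 | w(j+1).
Hence 4 | w(n) for every n ≥ 0, by induction.

4 | w(n)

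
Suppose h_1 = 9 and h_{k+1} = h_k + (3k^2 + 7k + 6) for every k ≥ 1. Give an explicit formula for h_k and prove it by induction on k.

Claim: h_k = k^3 + 2k^2 + 3k + 3.

Base case: h_1 = 9, and 1^3 + 2·1^2 + 3·1 + 3 = 9.
Assume h_j = j^3 + 2j^2 + 3j + 3.
Then h_{j+1} = h_j + (3j^2 + 7j + 6) = (j^3 + 2j^2 + 3j + 3) + (3j^2 + 7j + 6) = j^3 + 5j^2 + 10j + 9,
and (j+1)^3 + 2·(j+1)^2 + 3·(j+1) + 3 = j^3 + 5j^2 + 10j + 9.
This completes the inductive step, so h_k = k^3 + 2k^2 + 3k + 3 for all k ≥ 1.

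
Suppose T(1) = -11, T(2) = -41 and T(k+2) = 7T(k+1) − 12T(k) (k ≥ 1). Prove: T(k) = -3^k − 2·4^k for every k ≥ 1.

Base cases: T(1) = -11 and -3^1 − 2·4^1 = -11; T(2) = -41 and -3^2 − 2·4^2 = -41.
Assume T(i) = -3^i − 2·4^i for all 1 ≤ i ≤ j, where j ≥ 2.
Then T(j+1) = 7T(j) − 12T(j−1) = 7·(-3^j − 2·4^j) − 12·(-3^{j−1} − 2·4^{j−1}) = -(7·3 − 12)3^{j−1} − 2·(7·4 − 12)4^{j−1} = -9·3^{j−1} − 32·4^{j−1} = -3^{j+1} − 2·4^{j+1}.
By strong induction, T(k) = -3^k − 2·4^k for all k ≥ 1.

T(k) = -3^k − 2·4^k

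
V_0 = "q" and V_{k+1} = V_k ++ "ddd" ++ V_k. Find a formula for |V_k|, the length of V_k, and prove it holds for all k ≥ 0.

Claim: |V_k| = 2^{k+2} − 3.

Base case: |V_0| = 1, and 2^{0+2} − 3 = 1.
Assume |V_m| = 2^{m+2} − 3.
Then |V_{m+1}| = |V_m| + 3 + |V_m| = 2|V_m| + 3 = 2(2^{m+2} − 3) + 3 = 2^{m+3} − 6 + 3 = 2^{m+3} − 3.
So the formula holds for m+1, and by induction |V_k| = 2^{k+2} − 3 for all k ≥ 0.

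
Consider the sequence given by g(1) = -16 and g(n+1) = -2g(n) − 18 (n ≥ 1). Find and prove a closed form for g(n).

Claim: g(n) = 5·(-2)^n − 6.

Base case: g(1) = -16, and 5·(-2)^1 − 6 = -10 − 6 = -16.
Assume g(r) = 5·(-2)^r − 6 for some r ≥ 1.
Then g(r+1) = -2g(r) − 18 = -2·(5·(-2)^r − 6) − 18 = -10·(-2)^r + 12 − 18 = 5·(-2)^{r+1} − 6.
By induction, g(n) = 5·(-2)^n − 6 for all n ≥ 1.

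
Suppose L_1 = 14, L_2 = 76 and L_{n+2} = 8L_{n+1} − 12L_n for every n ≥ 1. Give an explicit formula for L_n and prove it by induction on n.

Claim: L_n = 2^n + 2·6^n.

Base cases: L_1 = 14 and 2^1 + 2·6^1 = 14; L_2 = 76 and 2^2 + 2·6^2 = 76.
Assume L_j = 2^j + 2·6^j for all 1 ≤ j ≤ k, where k ≥ 2.
Then L_{k+1} = 8L_k − 12L_{k−1} = 8·(2^k + 2·6^k) − 12·(2^{k−1} + 2·6^{k−1}) = (8·2 − 12)2^{k−1} + 2·(8·6 − 12)6^{k−1} = 4·2^{k−1} + 72·6^{k−1} = 2^{k+1} + 2·6^{k+1}.
This completes the inductive step, so L_n = 2^n + 2·6^n for all n ≥ 1.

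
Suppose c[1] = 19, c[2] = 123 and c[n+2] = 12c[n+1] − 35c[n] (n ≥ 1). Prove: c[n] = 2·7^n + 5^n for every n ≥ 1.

Base cases: c[1] = 19 and 2·7^1 + 5^1 = 19; c[2] = 123 and 2·7^2 + 5^2 = 123.
Assume c[j] = 2·7^j + 5^j for all 1 ≤ j ≤ k, where k ≥ 2.
Then c[k+1] = 12c[k] − 35c[k−1] = 12·(2·7^k + 5^k) − 35·(2·7^{k−1} + 5^{k−1}) = 2·(12·7 − 35)7^{k−1} + (12·5 − 35)5^{k−1} = 98·7^{k−1} + 25·5^{k−1} = 2·7^{k+1} + 5^{k+1}.
Hence c[n] = 2·7^n + 5^n for every n ≥ 1, by strong induction.

c[n] = 2·7^n + 5^n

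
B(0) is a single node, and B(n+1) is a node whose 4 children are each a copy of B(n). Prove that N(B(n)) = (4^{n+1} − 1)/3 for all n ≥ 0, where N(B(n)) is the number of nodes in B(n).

Base case: N(B(0)) = 1, and (4^{0+1} − 1)/3 = 1.
Assume N(B(j)) = (4^{j+1} − 1)/3.
Then N(B(j+1)) = 1 + 4N(B(j)) = 1 + 4·(4^{j+1} − 1)/3 = 1 + (4^{j+2} − 4)/3 = (3 + 4^{j+2} − 4)/3 = (4^{j+2} − 1)/3.
Hence N(B(n)) = (4^{n+1} − 1)/3 for every n ≥ 0, by induction.

N(B(n)) = (4^{n+1} − 1)/3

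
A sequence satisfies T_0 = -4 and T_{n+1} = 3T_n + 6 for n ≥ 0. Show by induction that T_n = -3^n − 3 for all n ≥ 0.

Base case: T_0 = -4, and -3^0 − 3 = -1 − 3 = -4.
Assume T_r = -3^r − 3 for some r ≥ 0.
Then T_{r+1} = 3T_r + 6 = 3·(-3^r − 3) + 6 = -3^{r+1} − 9 + 6 = -3^{r+1} − 3.
So the formula holds for r+1, and by induction T_n = -3^n − 3 for all n ≥ 0.

T_n = -3^n − 3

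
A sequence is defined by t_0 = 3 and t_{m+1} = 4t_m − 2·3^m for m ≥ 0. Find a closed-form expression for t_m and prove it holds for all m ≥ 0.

Claim: t_m = 4^m + 2·3^m.

Base case: t_0 = 3, and 4^0 + 2·3^0 = 1 + 2 = 3.
Assume t_r = 4^r + 2·3^r for some r ≥ 0.
Then t_{r+1} = 4t_r − 2·3^r = 4·(4^r + 2·3^r) − 2·3^r = 4^{r+1} + 8·3^r − 2·3^r = 4^{r+1} + 6·3^r = 4^{r+1} + 2·3^{r+1}.
By induction, t_m = 4^m + 2·3^m for all m ≥ 0.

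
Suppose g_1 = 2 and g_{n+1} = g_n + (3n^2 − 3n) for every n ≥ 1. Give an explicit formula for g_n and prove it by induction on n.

Claim: g_n = n^3 − 3n^2 + 2n + 2.

Base case: g_1 = 2, and 1^3 − 3·1^2 + 2·1 + 2 = 2.
Assume g_k = k^3 − 3k^2 + 2k + 2.
Then g_{k+1} = g_k + (3k^2 − 3k) = (k^3 − 3k^2 + 2k + 2) + (3k^2 − 3k) = k^3 − k + 2,
and (k+1)^3 − 3·(k+1)^2 + 2·(k+1) + 2 = k^3 − k + 2.
By induction, g_n = n^3 − 3n^2 + 2n + 2 for all n ≥ 1.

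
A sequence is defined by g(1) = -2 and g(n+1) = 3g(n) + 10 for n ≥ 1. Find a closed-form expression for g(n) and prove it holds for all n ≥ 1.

Claim: g(n) = 3^n − 5.

Base case: g(1) = -2, and 3^1 − 5 = 3 − 5 = -2.
Assume g(k) = 3^k − 5 for some k ≥ 1.
Then g(k+1) = 3g(k) + 10 = 3·(3^k − 5) + 10 = 3^{k+1} − 15 + 10 = 3^{k+1} − 5.
This completes the inductive step, so g(n) = 3^n − 5 for all n ≥ 1.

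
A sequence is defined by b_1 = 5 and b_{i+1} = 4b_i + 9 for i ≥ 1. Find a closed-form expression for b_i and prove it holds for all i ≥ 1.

Claim: b_i = 2·4^i − 3.

Base case: b_1 = 5, and 2·4^1 − 3 = 8 − 3 = 5.
Assume b_k = 2·4^k − 3 for some k ≥ 1.
Then b_{k+1} = 4b_k + 9 = 4·(2·4^k − 3) + 9 = 8·4^k − 12 + 9 = 2·4^{k+1} − 3.
So the formula holds for k+1, and by induction b_i = 2·4^i − 3 for all i ≥ 1.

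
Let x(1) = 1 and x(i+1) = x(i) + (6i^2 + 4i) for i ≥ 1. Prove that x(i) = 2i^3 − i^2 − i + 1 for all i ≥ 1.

Base case: x(1) = 1, and 2·1^3 − 1^2 − 1 + 1 = 1.
Assume x(k) = 2k^3 − k^2 − k + 1.
Then x(k+1) = x(k) + (6k^2 + 4k) = (2k^3 − k^2 − k + 1) + (6k^2 + 4k) = 2k^3 + 5k^2 + 3k + 1,
and 2·(k+1)^3 − (k+1)^2 − (k+1) + 1 = 2k^3 + 5k^2 + 3k + 1.
Hence x(i) = 2i^3 − i^2 − i + 1 for every i ≥ 1, by induction.

x(i) = 2i^3 − i^2 − i + 1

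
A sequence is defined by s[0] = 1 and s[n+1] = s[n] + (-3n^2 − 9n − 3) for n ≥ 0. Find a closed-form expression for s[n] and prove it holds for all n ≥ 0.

Claim: s[n] = -n^3 − 3n^2 + n + 1.

Base case: s[0] = 1, and -0^3 − 3·0^2 + 0 + 1 = 1.
Assume s[k] = -k^3 − 3k^2 + k + 1.
Then s[k+1] = s[k] + (-3k^2 − 9k − 3) = (-k^3 − 3k^2 + k + 1) + (-3k^2 − 9k − 3) = -k^3 − 6k^2 − 8k − 2,
and -(k+1)^3 − 3·(k+1)^2 + (k+1) + 1 = -k^3 − 6k^2 − 8k − 2.
This completes the inductive step, so s[n] = -n^3 − 3n^2 + n + 1 for all n ≥ 0.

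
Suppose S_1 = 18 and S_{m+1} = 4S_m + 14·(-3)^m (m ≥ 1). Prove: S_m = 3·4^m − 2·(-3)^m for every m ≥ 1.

Base case: S_1 = 18, and 3·4^1 − 2·(-3)^1 = 12 + 6 = 18.
Assume S_j = 3·4^j − 2·(-3)^j for some j ≥ 1.
Then S_{j+1} = 4S_j + 14·(-3)^j = 4·(3·4^j − 2·(-3)^j) + 14·(-3)^j = 3·4^{j+1} − 8·(-3)^j + 14·(-3)^j = 3·4^{j+1} + 6·(-3)^j = 3·4^{j+1} − 2·(-3)^{j+1}.
By induction, S_m = 3·4^m − 2·(-3)^m for all m ≥ 1.

S_m = 3·4^m − 2·(-3)^m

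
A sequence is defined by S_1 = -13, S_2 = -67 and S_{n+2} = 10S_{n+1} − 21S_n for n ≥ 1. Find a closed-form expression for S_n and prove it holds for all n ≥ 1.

Claim: S_n = -7^n − 2·3^n.

Base cases: S_1 = -13 and -7^1 − 2·3^1 = -13; S_2 = -67 and -7^2 − 2·3^2 = -67.
Assume S_j = -7^j − 2·3^j for all 1 ≤ j ≤ k, where k ≥ 2.
Then S_{k+1} = 10S_k − 21S_{k−1} = 10·(-7^k − 2·3^k) − 21·(-7^{k−1} − 2·3^{k−1}) = -(10·7 − 21)7^{k−1} − 2·(10·3 − 21)3^{k−1} = -49·7^{k−1} − 18·3^{k−1} = -7^{k+1} − 2·3^{k+1}.
Hence S_n = -7^n − 2·3^n for every n ≥ 1, by strong induction.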